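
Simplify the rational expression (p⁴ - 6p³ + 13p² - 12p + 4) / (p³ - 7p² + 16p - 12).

(p² - 2p + 1)/(p - 3)

Apply the Euclidean algorithm:
  p⁴ - 6p³ + 13p² - 12p + 4 = (p + 1)(p³ - 7p² + 16p - 12) + (4p² - 16p + 16)
  p³ - 7p² + 16p - 12 = ((1/4)p - 3/4)(4p² - 16p + 16) + (0)
Last nonzero remainder: 4p² - 16p + 16. Dividing through by 4 gives the monic gcd p² - 4p + 4.
Cancel p² - 4p + 4 from numerator and denominator to get the reduced form.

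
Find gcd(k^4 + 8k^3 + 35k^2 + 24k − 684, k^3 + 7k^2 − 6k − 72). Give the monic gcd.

k^2 + 3k − 18

By polynomial division,
  k^4 + 8k^3 + 35k^2 + 24k − 684 = (k + 1)(k^3 + 7k^2 − 6k − 72) + (34k^2 + 102k − 612)
  k^3 + 7k^2 − 6k − 72 = ((1/34)k + 2/17)(34k^2 + 102k − 612) + (0)
Last nonzero remainder: 34k^2 + 102k − 612. Dividing through by 34 gives the monic gcd k^2 + 3k − 18.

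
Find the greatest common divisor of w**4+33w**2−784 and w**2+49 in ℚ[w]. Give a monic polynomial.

w**2+49

Apply the Euclidean algorithm:
  w**4+33w**2−784 = (w**2−16)(w**2+49) + (0)
The last nonzero remainder w**2+49 is already monic.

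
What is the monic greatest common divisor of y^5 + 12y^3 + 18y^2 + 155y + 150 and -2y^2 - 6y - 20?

y^2 + 3y + 10

Apply the Euclidean algorithm:
  y^5 + 12y^3 + 18y^2 + 155y + 150 = (-(1/2)y^3 + (3/2)y^2 - (11/2)y - 15/2)(-2y^2 - 6y - 20) + (0)
Last nonzero remainder: -2y^2 - 6y - 20. Dividing through by -2 gives the monic gcd y^2 + 3y + 10.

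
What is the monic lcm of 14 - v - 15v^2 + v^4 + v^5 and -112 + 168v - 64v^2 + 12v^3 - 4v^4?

196 - 14v - 196v^2 - v^3 - v^4 + 14v^5 + v^6 + v^7

Repeated division with remainder:
  v^5 + v^4 - 15v^2 - v + 14 = (-(1/4)v - 1)(-4v^4 + 12v^3 - 64v^2 + 168v - 112) + (-4v^3 - 37v^2 + 139v - 98)
  -4v^4 + 12v^3 - 64v^2 + 168v - 112 = (v - 49/4)(-4v^3 - 37v^2 + 139v - 98) + (-(2625/4)v^2 + (7875/4)v - 2625/2)
  -4v^3 - 37v^2 + 139v - 98 = ((16/2625)v + 28/375)(-(2625/4)v^2 + (7875/4)v - 2625/2) + (0)
Last nonzero remainder: -(2625/4)v^2 + (7875/4)v - 2625/2. Dividing through by -2625/4 gives the monic gcd v^2 - 3v + 2.
Then lcm(f, g) = f·g / gcd(f, g); expanding and making the result monic gives the answer.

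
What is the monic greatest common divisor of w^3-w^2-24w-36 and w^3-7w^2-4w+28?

w+2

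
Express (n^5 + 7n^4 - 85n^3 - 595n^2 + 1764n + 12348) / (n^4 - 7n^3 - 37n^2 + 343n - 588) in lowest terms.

(n^3 + 7n^2 - 36n - 252)/(n^2 - 7n + 12)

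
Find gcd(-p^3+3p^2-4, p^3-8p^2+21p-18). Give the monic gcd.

p-2

Repeated division with remainder:
  -p^3+3p^2-4 = (-1)(p^3-8p^2+21p-18) + (-5p^2+21p-22)
  p^3-8p^2+21p-18 = (-(1/5)p+19/25)(-5p^2+21p-22) + ((16/25)p-32/25)
  -5p^2+21p-22 = (-(125/16)p+275/16)((16/25)p-32/25) + (0)
Last nonzero remainder: (16/25)p-32/25. Dividing through by 16/25 gives the monic gcd p-2.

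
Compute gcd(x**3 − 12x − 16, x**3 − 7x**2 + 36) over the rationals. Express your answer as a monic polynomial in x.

x + 2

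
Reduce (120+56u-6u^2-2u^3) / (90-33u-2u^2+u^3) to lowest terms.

Euclidean algorithm in ℚ[u]:
  -2u^3-6u^2+56u+120 = (-2)(u^3-2u^2-33u+90) + (-10u^2-10u+300)
  u^3-2u^2-33u+90 = (-(1/10)u+3/10)(-10u^2-10u+300) + (0)
Last nonzero remainder: -10u^2-10u+300. Dividing through by -10 gives the monic gcd u^2+u-30.
Cancel u^2+u-30 from numerator and denominator to get the reduced form.

(-4-2u)/(-3+u)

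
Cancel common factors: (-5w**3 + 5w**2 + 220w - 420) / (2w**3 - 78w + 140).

(-5w + 30)/(2w - 10)

Apply the Euclidean algorithm:
  -5w**3 + 5w**2 + 220w - 420 = (-5/2)(2w**3 - 78w + 140) + (5w**2 + 25w - 70)
  2w**3 - 78w + 140 = ((2/5)w - 2)(5w**2 + 25w - 70) + (0)
Last nonzero remainder: 5w**2 + 25w - 70. Dividing through by 5 gives the monic gcd w**2 + 5w - 14.
Cancel w**2 + 5w - 14 from numerator and denominator to get the reduced form.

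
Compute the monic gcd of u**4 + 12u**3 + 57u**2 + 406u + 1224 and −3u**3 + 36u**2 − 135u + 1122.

u**2 − u + 34

Euclidean algorithm in ℚ[u]:
  u**4 + 12u**3 + 57u**2 + 406u + 1224 = (−(1/3)u − 8)(−3u**3 + 36u**2 − 135u + 1122) + (300u**2 − 300u + 10200)
  −3u**3 + 36u**2 − 135u + 1122 = (−(1/100)u + 11/100)(300u**2 − 300u + 10200) + (0)
Last nonzero remainder: 300u**2 − 300u + 10200. Dividing through by 300 gives the monic gcd u**2 − u + 34.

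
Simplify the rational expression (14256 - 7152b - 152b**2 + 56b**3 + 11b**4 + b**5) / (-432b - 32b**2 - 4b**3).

Repeated division with remainder:
  b**5 + 11b**4 + 56b**3 - 152b**2 - 7152b + 14256 = (-(1/4)b**2 - (3/4)b + 19)(-4b**3 - 32b**2 - 432b) + (132b**2 + 1056b + 14256)
  -4b**3 - 32b**2 - 432b = (-(1/33)b)(132b**2 + 1056b + 14256) + (0)
Last nonzero remainder: 132b**2 + 1056b + 14256. Dividing through by 132 gives the monic gcd b**2 + 8b + 108.
Cancel b**2 + 8b + 108 from numerator and denominator to get the reduced form.

(-132 + 76b - 3b**2 - b**3)/(4b)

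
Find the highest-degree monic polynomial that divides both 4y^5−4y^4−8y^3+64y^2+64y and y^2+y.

y^2+y

Apply the Euclidean algorithm:
  4y^5−4y^4−8y^3+64y^2+64y = (4y^3−8y^2+64)(y^2+y) + (0)
The last nonzero remainder y^2+y is already monic.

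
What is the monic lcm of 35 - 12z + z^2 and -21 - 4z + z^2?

105 - z - 9z^2 + z^3

Repeated division with remainder:
  z^2 - 12z + 35 = (z^2 - 4z - 21) + (-8z + 56)
  z^2 - 4z - 21 = (-(1/8)z - 3/8)(-8z + 56) + (0)
Last nonzero remainder: -8z + 56. Dividing through by -8 gives the monic gcd z - 7.
Then lcm(f, g) = f·g / gcd(f, g); expanding and making the result monic gives the answer.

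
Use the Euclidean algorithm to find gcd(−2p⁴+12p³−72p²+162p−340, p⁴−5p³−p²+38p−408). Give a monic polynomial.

p²−3p+17

Euclidean algorithm in ℚ[p]:
  −2p⁴+12p³−72p²+162p−340 = (−2)(p⁴−5p³−p²+38p−408) + (2p³−74p²+238p−1156)
  p⁴−5p³−p²+38p−408 = ((1/2)p+16)(2p³−74p²+238p−1156) + (1064p²−3192p+18088)
  2p³−74p²+238p−1156 = ((1/532)p−17/266)(1064p²−3192p+18088) + (0)
Last nonzero remainder: 1064p²−3192p+18088. Dividing through by 1064 gives the monic gcd p²−3p+17.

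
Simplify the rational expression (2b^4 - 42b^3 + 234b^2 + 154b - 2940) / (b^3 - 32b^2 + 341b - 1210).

(2b^3 - 22b^2 + 14b + 294)/(b^2 - 22b + 121)

Repeated division with remainder:
  2b^4 - 42b^3 + 234b^2 + 154b - 2940 = (2b + 22)(b^3 - 32b^2 + 341b - 1210) + (256b^2 - 4928b + 23680)
  b^3 - 32b^2 + 341b - 1210 = ((1/256)b - 51/1024)(256b^2 - 4928b + 23680) + ((49/16)b - 245/8)
  256b^2 - 4928b + 23680 = ((4096/49)b - 37888/49)((49/16)b - 245/8) + (0)
Last nonzero remainder: (49/16)b - 245/8. Dividing through by 49/16 gives the monic gcd b - 10.
Cancel b - 10 from numerator and denominator to get the reduced form.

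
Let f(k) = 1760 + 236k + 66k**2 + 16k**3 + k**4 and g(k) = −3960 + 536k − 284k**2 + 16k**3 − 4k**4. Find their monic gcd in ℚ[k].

Euclidean algorithm in ℚ[k]:
  k**4 + 16k**3 + 66k**2 + 236k + 1760 = (−1/4)(−4k**4 + 16k**3 − 284k**2 + 536k − 3960) + (20k**3 − 5k**2 + 370k + 770)
  −4k**4 + 16k**3 − 284k**2 + 536k − 3960 = (−(1/5)k + 3/4)(20k**3 − 5k**2 + 370k + 770) + (−(825/4)k**2 + (825/2)k − 9075/2)
  20k**3 − 5k**2 + 370k + 770 = (−(16/165)k − 28/165)(−(825/4)k**2 + (825/2)k − 9075/2) + (0)
Last nonzero remainder: −(825/4)k**2 + (825/2)k − 9075/2. Dividing through by −825/4 gives the monic gcd k**2 − 2k + 22.

22 − 2k + k**2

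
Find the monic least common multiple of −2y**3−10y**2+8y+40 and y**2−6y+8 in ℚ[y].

Euclidean algorithm in ℚ[y]:
  −2y**3−10y**2+8y+40 = (−2y−22)(y**2−6y+8) + (−108y+216)
  y**2−6y+8 = (−(1/108)y+1/27)(−108y+216) + (0)
Last nonzero remainder: −108y+216. Dividing through by −108 gives the monic gcd y−2.
Then lcm(f, g) = f·g / gcd(f, g); expanding and making the result monic gives the answer.

y**4+y**3−24y**2−4y+80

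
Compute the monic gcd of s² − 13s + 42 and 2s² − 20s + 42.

Euclidean algorithm in ℚ[s]:
  s² − 13s + 42 = (1/2)(2s² − 20s + 42) + (−3s + 21)
  2s² − 20s + 42 = (−(2/3)s + 2)(−3s + 21) + (0)
Last nonzero remainder: −3s + 21. Dividing through by −3 gives the monic gcd s − 7.

s − 7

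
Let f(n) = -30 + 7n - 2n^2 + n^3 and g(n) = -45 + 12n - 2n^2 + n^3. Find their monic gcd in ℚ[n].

-3 + n

Apply the Euclidean algorithm:
  n^3 - 2n^2 + 7n - 30 = (n^3 - 2n^2 + 12n - 45) + (-5n + 15)
  n^3 - 2n^2 + 12n - 45 = (-(1/5)n^2 - (1/5)n - 3)(-5n + 15) + (0)
Last nonzero remainder: -5n + 15. Dividing through by -5 gives the monic gcd n - 3.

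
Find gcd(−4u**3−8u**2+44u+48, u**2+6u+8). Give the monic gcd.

Apply the Euclidean algorithm:
  −4u**3−8u**2+44u+48 = (−4u+16)(u**2+6u+8) + (−20u−80)
  u**2+6u+8 = (−(1/20)u−1/10)(−20u−80) + (0)
Last nonzero remainder: −20u−80. Dividing through by −20 gives the monic gcd u+4.

u+4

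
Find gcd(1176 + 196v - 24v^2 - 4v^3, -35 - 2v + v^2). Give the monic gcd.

-7 + v

Repeated division with remainder:
  -4v^3 - 24v^2 + 196v + 1176 = (-4v - 32)(v^2 - 2v - 35) + (-8v + 56)
  v^2 - 2v - 35 = (-(1/8)v - 5/8)(-8v + 56) + (0)
Last nonzero remainder: -8v + 56. Dividing through by -8 gives the monic gcd v - 7.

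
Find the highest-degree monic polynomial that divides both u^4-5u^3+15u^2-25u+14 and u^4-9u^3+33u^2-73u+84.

Apply the Euclidean algorithm:
  u^4-5u^3+15u^2-25u+14 = (u^4-9u^3+33u^2-73u+84) + (4u^3-18u^2+48u-70)
  u^4-9u^3+33u^2-73u+84 = ((1/4)u-9/8)(4u^3-18u^2+48u-70) + ((3/4)u^2-(3/2)u+21/4)
  4u^3-18u^2+48u-70 = ((16/3)u-40/3)((3/4)u^2-(3/2)u+21/4) + (0)
Last nonzero remainder: (3/4)u^2-(3/2)u+21/4. Dividing through by 3/4 gives the monic gcd u^2-2u+7.

u^2-2u+7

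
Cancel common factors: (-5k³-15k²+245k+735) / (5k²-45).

(-k²+49)/(k-3)

Apply the Euclidean algorithm:
  -5k³-15k²+245k+735 = (-k-3)(5k²-45) + (200k+600)
  5k²-45 = ((1/40)k-3/40)(200k+600) + (0)
Last nonzero remainder: 200k+600. Dividing through by 200 gives the monic gcd k+3.
Cancel k+3 from numerator and denominator to get the reduced form.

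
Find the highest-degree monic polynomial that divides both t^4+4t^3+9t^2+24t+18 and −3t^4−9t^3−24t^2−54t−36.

Repeated division with remainder:
  t^4+4t^3+9t^2+24t+18 = (−1/3)(−3t^4−9t^3−24t^2−54t−36) + (t^3+t^2+6t+6)
  −3t^4−9t^3−24t^2−54t−36 = (−3t−6)(t^3+t^2+6t+6) + (0)
The last nonzero remainder t^3+t^2+6t+6 is already monic.

t^3+t^2+6t+6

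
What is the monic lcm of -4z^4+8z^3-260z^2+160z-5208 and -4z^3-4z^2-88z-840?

Apply the Euclidean algorithm:
  -4z^4+8z^3-260z^2+160z-5208 = (z-3)(-4z^3-4z^2-88z-840) + (-184z^2+736z-7728)
  -4z^3-4z^2-88z-840 = ((1/46)z+5/46)(-184z^2+736z-7728) + (0)
Last nonzero remainder: -184z^2+736z-7728. Dividing through by -184 gives the monic gcd z^2-4z+42.
Then lcm(f, g) = f·g / gcd(f, g); expanding and making the result monic gives the answer.

z^5+3z^4+55z^3+285z^2+1102z+6510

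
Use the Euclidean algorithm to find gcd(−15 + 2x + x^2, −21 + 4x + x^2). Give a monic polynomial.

Apply the Euclidean algorithm:
  x^2 + 2x − 15 = (x^2 + 4x − 21) + (−2x + 6)
  x^2 + 4x − 21 = (−(1/2)x − 7/2)(−2x + 6) + (0)
Last nonzero remainder: −2x + 6. Dividing through by −2 gives the monic gcd x − 3.

−3 + x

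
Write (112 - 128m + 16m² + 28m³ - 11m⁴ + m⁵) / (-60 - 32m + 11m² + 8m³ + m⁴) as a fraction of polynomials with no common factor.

(-28 + 32m - 11m² + m³)/(15 + 8m + m²)

Apply the Euclidean algorithm:
  m⁵ - 11m⁴ + 28m³ + 16m² - 128m + 112 = (m - 19)(m⁴ + 8m³ + 11m² - 32m - 60) + (169m³ + 257m² - 676m - 1028)
  m⁴ + 8m³ + 11m² - 32m - 60 = ((1/169)m + 1095/28561)(169m³ + 257m² - 676m - 1028) + ((147000/28561)m² - 588000/28561)
  169m³ + 257m² - 676m - 1028 = ((4826809/147000)m + 7340177/147000)((147000/28561)m² - 588000/28561) + (0)
Last nonzero remainder: (147000/28561)m² - 588000/28561. Dividing through by 147000/28561 gives the monic gcd m² - 4.
Cancel m² - 4 from numerator and denominator to get the reduced form.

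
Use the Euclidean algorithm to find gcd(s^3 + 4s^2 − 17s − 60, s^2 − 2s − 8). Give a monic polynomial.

s − 4

By polynomial division,
  s^3 + 4s^2 − 17s − 60 = (s + 6)(s^2 − 2s − 8) + (3s − 12)
  s^2 − 2s − 8 = ((1/3)s + 2/3)(3s − 12) + (0)
Last nonzero remainder: 3s − 12. Dividing through by 3 gives the monic gcd s − 4.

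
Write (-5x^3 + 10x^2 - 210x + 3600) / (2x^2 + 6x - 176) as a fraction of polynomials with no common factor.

Apply the Euclidean algorithm:
  -5x^3 + 10x^2 - 210x + 3600 = (-(5/2)x + 25/2)(2x^2 + 6x - 176) + (-725x + 5800)
  2x^2 + 6x - 176 = (-(2/725)x - 22/725)(-725x + 5800) + (0)
Last nonzero remainder: -725x + 5800. Dividing through by -725 gives the monic gcd x - 8.
Cancel x - 8 from numerator and denominator to get the reduced form.

(-5x^2 - 30x - 450)/(2x + 22)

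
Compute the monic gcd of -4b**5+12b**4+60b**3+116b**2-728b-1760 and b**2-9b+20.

By polynomial division,
  -4b**5+12b**4+60b**3+116b**2-728b-1760 = (-4b**3-24b**2-76b-88)(b**2-9b+20) + (0)
The last nonzero remainder b**2-9b+20 is already monic.

b**2-9b+20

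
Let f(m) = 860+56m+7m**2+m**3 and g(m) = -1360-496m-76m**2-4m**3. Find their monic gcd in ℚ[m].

Repeated division with remainder:
  m**3+7m**2+56m+860 = (-1/4)(-4m**3-76m**2-496m-1360) + (-12m**2-68m+520)
  -4m**3-76m**2-496m-1360 = ((1/3)m+40/9)(-12m**2-68m+520) + (-(3304/9)m-33040/9)
  -12m**2-68m+520 = ((27/826)m-117/826)(-(3304/9)m-33040/9) + (0)
Last nonzero remainder: -(3304/9)m-33040/9. Dividing through by -3304/9 gives the monic gcd m+10.

10+m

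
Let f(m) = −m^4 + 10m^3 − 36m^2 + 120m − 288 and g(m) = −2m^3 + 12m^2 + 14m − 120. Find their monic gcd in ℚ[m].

m − 4

Euclidean algorithm in ℚ[m]:
  −m^4 + 10m^3 − 36m^2 + 120m − 288 = ((1/2)m − 2)(−2m^3 + 12m^2 + 14m − 120) + (−19m^2 + 208m − 528)
  −2m^3 + 12m^2 + 14m − 120 = ((2/19)m + 188/361)(−19m^2 + 208m − 528) + (−(13986/361)m + 55944/361)
  −19m^2 + 208m − 528 = ((6859/13986)m − 7942/2331)(−(13986/361)m + 55944/361) + (0)
Last nonzero remainder: −(13986/361)m + 55944/361. Dividing through by −13986/361 gives the monic gcd m − 4.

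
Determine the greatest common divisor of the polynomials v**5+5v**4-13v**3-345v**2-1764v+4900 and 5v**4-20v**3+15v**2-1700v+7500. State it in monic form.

Repeated division with remainder:
  v**5+5v**4-13v**3-345v**2-1764v+4900 = ((1/5)v+9/5)(5v**4-20v**3+15v**2-1700v+7500) + (20v**3-32v**2-204v-8600)
  5v**4-20v**3+15v**2-1700v+7500 = ((1/4)v-3/5)(20v**3-32v**2-204v-8600) + ((234/5)v**2+(1638/5)v+2340)
  20v**3-32v**2-204v-8600 = ((50/117)v-430/117)((234/5)v**2+(1638/5)v+2340) + (0)
Last nonzero remainder: (234/5)v**2+(1638/5)v+2340. Dividing through by 234/5 gives the monic gcd v**2+7v+50.

v**2+7v+50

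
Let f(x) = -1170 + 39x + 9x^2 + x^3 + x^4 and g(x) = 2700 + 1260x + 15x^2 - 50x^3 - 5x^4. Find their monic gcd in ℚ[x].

-30 + x + x^2

Euclidean algorithm in ℚ[x]:
  x^4 + x^3 + 9x^2 + 39x - 1170 = (-1/5)(-5x^4 - 50x^3 + 15x^2 + 1260x + 2700) + (-9x^3 + 12x^2 + 291x - 630)
  -5x^4 - 50x^3 + 15x^2 + 1260x + 2700 = ((5/9)x + 170/27)(-9x^3 + 12x^2 + 291x - 630) + (-(2000/9)x^2 - (2000/9)x + 20000/3)
  -9x^3 + 12x^2 + 291x - 630 = ((81/2000)x - 189/2000)(-(2000/9)x^2 - (2000/9)x + 20000/3) + (0)
Last nonzero remainder: -(2000/9)x^2 - (2000/9)x + 20000/3. Dividing through by -2000/9 gives the monic gcd x^2 + x - 30.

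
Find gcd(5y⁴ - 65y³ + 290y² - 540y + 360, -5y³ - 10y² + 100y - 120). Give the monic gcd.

y² - 4y + 4

Euclidean algorithm in ℚ[y]:
  5y⁴ - 65y³ + 290y² - 540y + 360 = (-y + 15)(-5y³ - 10y² + 100y - 120) + (540y² - 2160y + 2160)
  -5y³ - 10y² + 100y - 120 = (-(1/108)y - 1/18)(540y² - 2160y + 2160) + (0)
Last nonzero remainder: 540y² - 2160y + 2160. Dividing through by 540 gives the monic gcd y² - 4y + 4.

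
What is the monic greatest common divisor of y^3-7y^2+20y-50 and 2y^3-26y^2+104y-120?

Euclidean algorithm in ℚ[y]:
  y^3-7y^2+20y-50 = (1/2)(2y^3-26y^2+104y-120) + (6y^2-32y+10)
  2y^3-26y^2+104y-120 = ((1/3)y-23/9)(6y^2-32y+10) + ((170/9)y-850/9)
  6y^2-32y+10 = ((27/85)y-9/85)((170/9)y-850/9) + (0)
Last nonzero remainder: (170/9)y-850/9. Dividing through by 170/9 gives the monic gcd y-5.

y-5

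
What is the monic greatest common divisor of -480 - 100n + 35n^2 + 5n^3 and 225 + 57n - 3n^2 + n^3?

3 + n

By polynomial division,
  5n^3 + 35n^2 - 100n - 480 = (5)(n^3 - 3n^2 + 57n + 225) + (50n^2 - 385n - 1605)
  n^3 - 3n^2 + 57n + 225 = ((1/50)n + 47/500)(50n^2 - 385n - 1605) + ((12529/100)n + 37587/100)
  50n^2 - 385n - 1605 = ((5000/12529)n - 53500/12529)((12529/100)n + 37587/100) + (0)
Last nonzero remainder: (12529/100)n + 37587/100. Dividing through by 12529/100 gives the monic gcd n + 3.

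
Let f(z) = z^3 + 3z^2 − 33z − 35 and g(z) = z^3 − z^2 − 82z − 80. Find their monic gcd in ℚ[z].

z + 1

By polynomial division,
  z^3 + 3z^2 − 33z − 35 = (z^3 − z^2 − 82z − 80) + (4z^2 + 49z + 45)
  z^3 − z^2 − 82z − 80 = ((1/4)z − 53/16)(4z^2 + 49z + 45) + ((1105/16)z + 1105/16)
  4z^2 + 49z + 45 = ((64/1105)z + 144/221)((1105/16)z + 1105/16) + (0)
Last nonzero remainder: (1105/16)z + 1105/16. Dividing through by 1105/16 gives the monic gcd z + 1.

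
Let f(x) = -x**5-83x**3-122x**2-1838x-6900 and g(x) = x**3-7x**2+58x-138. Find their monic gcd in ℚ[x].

x**2-4x+46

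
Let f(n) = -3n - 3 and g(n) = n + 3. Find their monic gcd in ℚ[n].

1

By polynomial division,
  -3n - 3 = (-3)(n + 3) + (6)
  n + 3 = ((1/6)n + 1/2)(6) + (0)
The last nonzero remainder is the constant 6, so the polynomials are coprime and gcd = 1.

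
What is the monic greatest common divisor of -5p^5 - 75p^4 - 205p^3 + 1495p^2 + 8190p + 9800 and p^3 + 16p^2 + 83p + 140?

By polynomial division,
  -5p^5 - 75p^4 - 205p^3 + 1495p^2 + 8190p + 9800 = (-5p^2 + 5p + 130)(p^3 + 16p^2 + 83p + 140) + (-300p^2 - 3300p - 8400)
  p^3 + 16p^2 + 83p + 140 = (-(1/300)p - 1/60)(-300p^2 - 3300p - 8400) + (0)
Last nonzero remainder: -300p^2 - 3300p - 8400. Dividing through by -300 gives the monic gcd p^2 + 11p + 28.

p^2 + 11p + 28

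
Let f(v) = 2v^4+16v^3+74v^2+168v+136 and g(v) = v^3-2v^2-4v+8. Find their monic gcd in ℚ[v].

Apply the Euclidean algorithm:
  2v^4+16v^3+74v^2+168v+136 = (2v+20)(v^3-2v^2-4v+8) + (122v^2+232v-24)
  v^3-2v^2-4v+8 = ((1/122)v-119/3721)(122v^2+232v-24) + ((13456/3721)v+26912/3721)
  122v^2+232v-24 = ((226981/6728)v-11163/3364)((13456/3721)v+26912/3721) + (0)
Last nonzero remainder: (13456/3721)v+26912/3721. Dividing through by 13456/3721 gives the monic gcd v+2.

v+2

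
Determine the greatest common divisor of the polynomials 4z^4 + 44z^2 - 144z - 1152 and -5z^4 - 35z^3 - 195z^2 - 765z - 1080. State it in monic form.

Repeated division with remainder:
  4z^4 + 44z^2 - 144z - 1152 = (-4/5)(-5z^4 - 35z^3 - 195z^2 - 765z - 1080) + (-28z^3 - 112z^2 - 756z - 2016)
  -5z^4 - 35z^3 - 195z^2 - 765z - 1080 = ((5/28)z + 15/28)(-28z^3 - 112z^2 - 756z - 2016) + (0)
Last nonzero remainder: -28z^3 - 112z^2 - 756z - 2016. Dividing through by -28 gives the monic gcd z^3 + 4z^2 + 27z + 72.

z^3 + 4z^2 + 27z + 72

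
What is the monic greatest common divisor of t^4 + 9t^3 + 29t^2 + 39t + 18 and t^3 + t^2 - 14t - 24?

t^2 + 5t + 6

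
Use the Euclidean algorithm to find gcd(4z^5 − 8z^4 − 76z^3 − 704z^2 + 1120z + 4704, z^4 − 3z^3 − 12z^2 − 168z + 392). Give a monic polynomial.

z^3 − z^2 − 14z − 196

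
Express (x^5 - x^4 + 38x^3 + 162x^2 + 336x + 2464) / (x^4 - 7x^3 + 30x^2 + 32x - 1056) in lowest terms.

Apply the Euclidean algorithm:
  x^5 - x^4 + 38x^3 + 162x^2 + 336x + 2464 = (x + 6)(x^4 - 7x^3 + 30x^2 + 32x - 1056) + (50x^3 - 50x^2 + 1200x + 8800)
  x^4 - 7x^3 + 30x^2 + 32x - 1056 = ((1/50)x - 3/25)(50x^3 - 50x^2 + 1200x + 8800) + (0)
Last nonzero remainder: 50x^3 - 50x^2 + 1200x + 8800. Dividing through by 50 gives the monic gcd x^3 - x^2 + 24x + 176.
Cancel x^3 - x^2 + 24x + 176 from numerator and denominator to get the reduced form.

(x^2 + 14)/(x - 6)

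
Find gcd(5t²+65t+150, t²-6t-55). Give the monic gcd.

1

Euclidean algorithm in ℚ[t]:
  5t²+65t+150 = (5)(t²-6t-55) + (95t+425)
  t²-6t-55 = ((1/95)t-199/1805)(95t+425) + (-2940/361)
  95t+425 = (-(6859/588)t-30685/588)(-2940/361) + (0)
The last nonzero remainder is the constant -2940/361, so the polynomials are coprime and gcd = 1.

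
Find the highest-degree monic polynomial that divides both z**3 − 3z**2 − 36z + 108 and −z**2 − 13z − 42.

Apply the Euclidean algorithm:
  z**3 − 3z**2 − 36z + 108 = (−z + 16)(−z**2 − 13z − 42) + (130z + 780)
  −z**2 − 13z − 42 = (−(1/130)z − 7/130)(130z + 780) + (0)
Last nonzero remainder: 130z + 780. Dividing through by 130 gives the monic gcd z + 6.

z + 6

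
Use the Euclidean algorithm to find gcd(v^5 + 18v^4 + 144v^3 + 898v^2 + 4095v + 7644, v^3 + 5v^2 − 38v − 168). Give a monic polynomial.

v^2 + 11v + 28

Repeated division with remainder:
  v^5 + 18v^4 + 144v^3 + 898v^2 + 4095v + 7644 = (v^2 + 13v + 117)(v^3 + 5v^2 − 38v − 168) + (975v^2 + 10725v + 27300)
  v^3 + 5v^2 − 38v − 168 = ((1/975)v − 2/325)(975v^2 + 10725v + 27300) + (0)
Last nonzero remainder: 975v^2 + 10725v + 27300. Dividing through by 975 gives the monic gcd v^2 + 11v + 28.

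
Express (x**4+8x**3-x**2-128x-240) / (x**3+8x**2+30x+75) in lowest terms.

By polynomial division,
  x**4+8x**3-x**2-128x-240 = (x)(x**3+8x**2+30x+75) + (-31x**2-203x-240)
  x**3+8x**2+30x+75 = (-(1/31)x-45/961)(-31x**2-203x-240) + ((12255/961)x+61275/961)
  -31x**2-203x-240 = (-(29791/12255)x-15376/4085)((12255/961)x+61275/961) + (0)
Last nonzero remainder: (12255/961)x+61275/961. Dividing through by 12255/961 gives the monic gcd x+5.
Cancel x+5 from numerator and denominator to get the reduced form.

(x**3+3x**2-16x-48)/(x**2+3x+15)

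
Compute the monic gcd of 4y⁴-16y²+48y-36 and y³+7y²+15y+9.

y+3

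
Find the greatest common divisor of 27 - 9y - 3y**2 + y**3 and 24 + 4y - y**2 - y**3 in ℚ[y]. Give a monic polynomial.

-3 + y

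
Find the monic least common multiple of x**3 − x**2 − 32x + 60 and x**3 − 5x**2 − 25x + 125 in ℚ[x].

x**5 − x**4 − 57x**3 + 85x**2 + 800x − 1500

By polynomial division,
  x**3 − x**2 − 32x + 60 = (x**3 − 5x**2 − 25x + 125) + (4x**2 − 7x − 65)
  x**3 − 5x**2 − 25x + 125 = ((1/4)x − 13/16)(4x**2 − 7x − 65) + (−(231/16)x + 1155/16)
  4x**2 − 7x − 65 = (−(64/231)x − 208/231)(−(231/16)x + 1155/16) + (0)
Last nonzero remainder: −(231/16)x + 1155/16. Dividing through by −231/16 gives the monic gcd x − 5.
Then lcm(f, g) = f·g / gcd(f, g); expanding and making the result monic gives the answer.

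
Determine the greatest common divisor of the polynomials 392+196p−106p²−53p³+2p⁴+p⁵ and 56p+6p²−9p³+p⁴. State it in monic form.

−14−5p+p²

Apply the Euclidean algorithm:
  p⁵+2p⁴−53p³−106p²+196p+392 = (p+11)(p⁴−9p³+6p²+56p) + (40p³−228p²−420p+392)
  p⁴−9p³+6p²+56p = ((1/40)p−33/400)(40p³−228p²−420p+392) + (−(231/100)p²+(231/20)p+1617/50)
  40p³−228p²−420p+392 = (−(4000/231)p+400/33)(−(231/100)p²+(231/20)p+1617/50) + (0)
Last nonzero remainder: −(231/100)p²+(231/20)p+1617/50. Dividing through by −231/100 gives the monic gcd p²−5p−14.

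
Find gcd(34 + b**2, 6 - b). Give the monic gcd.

1

Repeated division with remainder:
  b**2 + 34 = (-b - 6)(-b + 6) + (70)
  -b + 6 = (-(1/70)b + 3/35)(70) + (0)
The last nonzero remainder is the constant 70, so the polynomials are coprime and gcd = 1.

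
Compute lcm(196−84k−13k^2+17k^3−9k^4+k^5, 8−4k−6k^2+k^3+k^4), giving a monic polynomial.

−392+364k+138k^2−131k^3+22k^4+6k^5−8k^6+k^7

Apply the Euclidean algorithm:
  k^5−9k^4+17k^3−13k^2−84k+196 = (k−10)(k^4+k^3−6k^2−4k+8) + (33k^3−69k^2−132k+276)
  k^4+k^3−6k^2−4k+8 = ((1/33)k+34/363)(33k^3−69k^2−132k+276) + ((540/121)k^2−2160/121)
  33k^3−69k^2−132k+276 = ((1331/180)k−2783/180)((540/121)k^2−2160/121) + (0)
Last nonzero remainder: (540/121)k^2−2160/121. Dividing through by 540/121 gives the monic gcd k^2−4.
Then lcm(f, g) = f·g / gcd(f, g); expanding and making the result monic gives the answer.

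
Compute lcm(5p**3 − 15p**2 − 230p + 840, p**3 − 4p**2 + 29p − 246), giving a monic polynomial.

p**5 − p**4 − 11p**3 − 47p**2 − 1550p + 6888

Apply the Euclidean algorithm:
  5p**3 − 15p**2 − 230p + 840 = (5)(p**3 − 4p**2 + 29p − 246) + (5p**2 − 375p + 2070)
  p**3 − 4p**2 + 29p − 246 = ((1/5)p + 71/5)(5p**2 − 375p + 2070) + (4940p − 29640)
  5p**2 − 375p + 2070 = ((1/988)p − 69/988)(4940p − 29640) + (0)
Last nonzero remainder: 4940p − 29640. Dividing through by 4940 gives the monic gcd p − 6.
Then lcm(f, g) = f·g / gcd(f, g); expanding and making the result monic gives the answer.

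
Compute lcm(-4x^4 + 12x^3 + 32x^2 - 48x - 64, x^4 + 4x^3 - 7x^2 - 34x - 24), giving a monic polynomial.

Apply the Euclidean algorithm:
  -4x^4 + 12x^3 + 32x^2 - 48x - 64 = (-4)(x^4 + 4x^3 - 7x^2 - 34x - 24) + (28x^3 + 4x^2 - 184x - 160)
  x^4 + 4x^3 - 7x^2 - 34x - 24 = ((1/28)x + 27/196)(28x^3 + 4x^2 - 184x - 160) + (-(48/49)x^2 - (144/49)x - 96/49)
  28x^3 + 4x^2 - 184x - 160 = (-(343/12)x + 245/3)(-(48/49)x^2 - (144/49)x - 96/49) + (0)
Last nonzero remainder: -(48/49)x^2 - (144/49)x - 96/49. Dividing through by -48/49 gives the monic gcd x^2 + 3x + 2.
Then lcm(f, g) = f·g / gcd(f, g); expanding and making the result monic gives the answer.

x^6 - 2x^5 - 23x^4 + 40x^3 + 124x^2 - 128x - 192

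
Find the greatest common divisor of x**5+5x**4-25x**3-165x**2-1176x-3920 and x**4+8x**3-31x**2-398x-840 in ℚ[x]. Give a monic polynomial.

Repeated division with remainder:
  x**5+5x**4-25x**3-165x**2-1176x-3920 = (x-3)(x**4+8x**3-31x**2-398x-840) + (30x**3+140x**2-1530x-6440)
  x**4+8x**3-31x**2-398x-840 = ((1/30)x+1/9)(30x**3+140x**2-1530x-6440) + ((40/9)x**2-(40/3)x-1120/9)
  30x**3+140x**2-1530x-6440 = ((27/4)x+207/4)((40/9)x**2-(40/3)x-1120/9) + (0)
Last nonzero remainder: (40/9)x**2-(40/3)x-1120/9. Dividing through by 40/9 gives the monic gcd x**2-3x-28.

x**2-3x-28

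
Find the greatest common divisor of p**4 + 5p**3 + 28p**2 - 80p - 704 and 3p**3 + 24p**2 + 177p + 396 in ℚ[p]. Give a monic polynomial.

p**2 + 5p + 44

Euclidean algorithm in ℚ[p]:
  p**4 + 5p**3 + 28p**2 - 80p - 704 = ((1/3)p - 1)(3p**3 + 24p**2 + 177p + 396) + (-7p**2 - 35p - 308)
  3p**3 + 24p**2 + 177p + 396 = (-(3/7)p - 9/7)(-7p**2 - 35p - 308) + (0)
Last nonzero remainder: -7p**2 - 35p - 308. Dividing through by -7 gives the monic gcd p**2 + 5p + 44.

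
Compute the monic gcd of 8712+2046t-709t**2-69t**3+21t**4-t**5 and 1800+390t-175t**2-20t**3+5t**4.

-72-30t+t**2+t**3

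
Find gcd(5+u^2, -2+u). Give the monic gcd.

1

By polynomial division,
  u^2+5 = (u+2)(u-2) + (9)
  u-2 = ((1/9)u-2/9)(9) + (0)
The last nonzero remainder is the constant 9, so the polynomials are coprime and gcd = 1.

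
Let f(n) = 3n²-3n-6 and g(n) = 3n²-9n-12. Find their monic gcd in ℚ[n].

n+1

Apply the Euclidean algorithm:
  3n²-3n-6 = (3n²-9n-12) + (6n+6)
  3n²-9n-12 = ((1/2)n-2)(6n+6) + (0)
Last nonzero remainder: 6n+6. Dividing through by 6 gives the monic gcd n+1.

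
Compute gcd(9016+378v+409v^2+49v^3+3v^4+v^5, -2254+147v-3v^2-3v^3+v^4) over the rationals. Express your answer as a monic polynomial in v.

By polynomial division,
  v^5+3v^4+49v^3+409v^2+378v+9016 = (v+6)(v^4-3v^3-3v^2+147v-2254) + (70v^3+280v^2+1750v+22540)
  v^4-3v^3-3v^2+147v-2254 = ((1/70)v-1/10)(70v^3+280v^2+1750v+22540) + (0)
Last nonzero remainder: 70v^3+280v^2+1750v+22540. Dividing through by 70 gives the monic gcd v^3+4v^2+25v+322.

322+25v+4v^2+v^3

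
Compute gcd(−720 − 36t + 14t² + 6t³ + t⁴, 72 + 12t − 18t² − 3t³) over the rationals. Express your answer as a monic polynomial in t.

Apply the Euclidean algorithm:
  t⁴ + 6t³ + 14t² − 36t − 720 = (−(1/3)t)(−3t³ − 18t² + 12t + 72) + (18t² − 12t − 720)
  −3t³ − 18t² + 12t + 72 = (−(1/6)t − 10/9)(18t² − 12t − 720) + (−(364/3)t − 728)
  18t² − 12t − 720 = (−(27/182)t + 90/91)(−(364/3)t − 728) + (0)
Last nonzero remainder: −(364/3)t − 728. Dividing through by −364/3 gives the monic gcd t + 6.

6 + t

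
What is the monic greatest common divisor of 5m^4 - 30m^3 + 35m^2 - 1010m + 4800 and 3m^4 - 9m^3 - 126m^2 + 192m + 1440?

Apply the Euclidean algorithm:
  5m^4 - 30m^3 + 35m^2 - 1010m + 4800 = (5/3)(3m^4 - 9m^3 - 126m^2 + 192m + 1440) + (-15m^3 + 245m^2 - 1330m + 2400)
  3m^4 - 9m^3 - 126m^2 + 192m + 1440 = (-(1/5)m - 8/3)(-15m^3 + 245m^2 - 1330m + 2400) + ((784/3)m^2 - (8624/3)m + 7840)
  -15m^3 + 245m^2 - 1330m + 2400 = (-(45/784)m + 15/49)((784/3)m^2 - (8624/3)m + 7840) + (0)
Last nonzero remainder: (784/3)m^2 - (8624/3)m + 7840. Dividing through by 784/3 gives the monic gcd m^2 - 11m + 30.

m^2 - 11m + 30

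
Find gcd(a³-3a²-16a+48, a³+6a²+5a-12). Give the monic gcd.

Repeated division with remainder:
  a³-3a²-16a+48 = (a³+6a²+5a-12) + (-9a²-21a+60)
  a³+6a²+5a-12 = (-(1/9)a-11/27)(-9a²-21a+60) + ((28/9)a+112/9)
  -9a²-21a+60 = (-(81/28)a+135/28)((28/9)a+112/9) + (0)
Last nonzero remainder: (28/9)a+112/9. Dividing through by 28/9 gives the monic gcd a+4.

a+4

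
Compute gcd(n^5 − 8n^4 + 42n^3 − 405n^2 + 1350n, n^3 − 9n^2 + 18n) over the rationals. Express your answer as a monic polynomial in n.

n^2 − 6n

Apply the Euclidean algorithm:
  n^5 − 8n^4 + 42n^3 − 405n^2 + 1350n = (n^2 + n + 33)(n^3 − 9n^2 + 18n) + (−126n^2 + 756n)
  n^3 − 9n^2 + 18n = (−(1/126)n + 1/42)(−126n^2 + 756n) + (0)
Last nonzero remainder: −126n^2 + 756n. Dividing through by −126 gives the monic gcd n^2 − 6n.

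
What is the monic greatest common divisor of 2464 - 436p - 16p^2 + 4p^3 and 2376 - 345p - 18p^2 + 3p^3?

By polynomial division,
  4p^3 - 16p^2 - 436p + 2464 = (4/3)(3p^3 - 18p^2 - 345p + 2376) + (8p^2 + 24p - 704)
  3p^3 - 18p^2 - 345p + 2376 = ((3/8)p - 27/8)(8p^2 + 24p - 704) + (0)
Last nonzero remainder: 8p^2 + 24p - 704. Dividing through by 8 gives the monic gcd p^2 + 3p - 88.

-88 + 3p + p^2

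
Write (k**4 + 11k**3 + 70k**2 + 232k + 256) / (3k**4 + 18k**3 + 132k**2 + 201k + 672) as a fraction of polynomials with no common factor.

(k**2 + 6k + 8)/(3k**2 + 3k + 21)

Repeated division with remainder:
  k**4 + 11k**3 + 70k**2 + 232k + 256 = (1/3)(3k**4 + 18k**3 + 132k**2 + 201k + 672) + (5k**3 + 26k**2 + 165k + 32)
  3k**4 + 18k**3 + 132k**2 + 201k + 672 = ((3/5)k + 12/25)(5k**3 + 26k**2 + 165k + 32) + ((513/25)k**2 + (513/5)k + 16416/25)
  5k**3 + 26k**2 + 165k + 32 = ((125/513)k + 25/513)((513/25)k**2 + (513/5)k + 16416/25) + (0)
Last nonzero remainder: (513/25)k**2 + (513/5)k + 16416/25. Dividing through by 513/25 gives the monic gcd k**2 + 5k + 32.
Cancel k**2 + 5k + 32 from numerator and denominator to get the reduced form.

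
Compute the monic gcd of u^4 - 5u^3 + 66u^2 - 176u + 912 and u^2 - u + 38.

u^2 - u + 38

By polynomial division,
  u^4 - 5u^3 + 66u^2 - 176u + 912 = (u^2 - 4u + 24)(u^2 - u + 38) + (0)
The last nonzero remainder u^2 - u + 38 is already monic.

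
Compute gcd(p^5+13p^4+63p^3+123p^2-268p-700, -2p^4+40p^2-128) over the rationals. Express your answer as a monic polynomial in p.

Apply the Euclidean algorithm:
  p^5+13p^4+63p^3+123p^2-268p-700 = (-(1/2)p-13/2)(-2p^4+40p^2-128) + (83p^3+383p^2-332p-1532)
  -2p^4+40p^2-128 = (-(2/83)p+766/6889)(83p^3+383p^2-332p-1532) + (-(72930/6889)p^2+291720/6889)
  83p^3+383p^2-332p-1532 = (-(571787/72930)p-2638487/72930)(-(72930/6889)p^2+291720/6889) + (0)
Last nonzero remainder: -(72930/6889)p^2+291720/6889. Dividing through by -72930/6889 gives the monic gcd p^2-4.

p^2-4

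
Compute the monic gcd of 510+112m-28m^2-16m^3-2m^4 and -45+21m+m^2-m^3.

-15+2m+m^2

Repeated division with remainder:
  -2m^4-16m^3-28m^2+112m+510 = (2m+18)(-m^3+m^2+21m-45) + (-88m^2-176m+1320)
  -m^3+m^2+21m-45 = ((1/88)m-3/88)(-88m^2-176m+1320) + (0)
Last nonzero remainder: -88m^2-176m+1320. Dividing through by -88 gives the monic gcd m^2+2m-15.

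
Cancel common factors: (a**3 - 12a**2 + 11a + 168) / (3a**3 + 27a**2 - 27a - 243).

Apply the Euclidean algorithm:
  a**3 - 12a**2 + 11a + 168 = (1/3)(3a**3 + 27a**2 - 27a - 243) + (-21a**2 + 20a + 249)
  3a**3 + 27a**2 - 27a - 243 = (-(1/7)a - 209/147)(-21a**2 + 20a + 249) + ((5440/147)a + 5440/49)
  -21a**2 + 20a + 249 = (-(3087/5440)a + 12201/5440)((5440/147)a + 5440/49) + (0)
Last nonzero remainder: (5440/147)a + 5440/49. Dividing through by 5440/147 gives the monic gcd a + 3.
Cancel a + 3 from numerator and denominator to get the reduced form.

(a**2 - 15a + 56)/(3a**2 + 18a - 81)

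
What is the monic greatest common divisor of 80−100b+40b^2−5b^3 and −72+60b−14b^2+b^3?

−2+b

Apply the Euclidean algorithm:
  −5b^3+40b^2−100b+80 = (−5)(b^3−14b^2+60b−72) + (−30b^2+200b−280)
  b^3−14b^2+60b−72 = (−(1/30)b+11/45)(−30b^2+200b−280) + ((16/9)b−32/9)
  −30b^2+200b−280 = (−(135/8)b+315/4)((16/9)b−32/9) + (0)
Last nonzero remainder: (16/9)b−32/9. Dividing through by 16/9 gives the monic gcd b−2.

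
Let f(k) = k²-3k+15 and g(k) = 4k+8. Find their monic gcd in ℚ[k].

1

Repeated division with remainder:
  k²-3k+15 = ((1/4)k-5/4)(4k+8) + (25)
  4k+8 = ((4/25)k+8/25)(25) + (0)
The last nonzero remainder is the constant 25, so the polynomials are coprime and gcd = 1.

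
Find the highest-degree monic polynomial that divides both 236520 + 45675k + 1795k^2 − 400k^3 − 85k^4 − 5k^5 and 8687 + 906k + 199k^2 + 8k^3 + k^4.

Repeated division with remainder:
  −5k^5 − 85k^4 − 400k^3 + 1795k^2 + 45675k + 236520 = (−5k − 45)(k^4 + 8k^3 + 199k^2 + 906k + 8687) + (955k^3 + 15280k^2 + 129880k + 627435)
  k^4 + 8k^3 + 199k^2 + 906k + 8687 = ((1/955)k − 8/955)(955k^3 + 15280k^2 + 129880k + 627435) + (191k^2 + 1337k + 13943)
  955k^3 + 15280k^2 + 129880k + 627435 = (5k + 45)(191k^2 + 1337k + 13943) + (0)
Last nonzero remainder: 191k^2 + 1337k + 13943. Dividing through by 191 gives the monic gcd k^2 + 7k + 73.

73 + 7k + k^2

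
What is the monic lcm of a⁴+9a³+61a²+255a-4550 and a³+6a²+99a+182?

By polynomial division,
  a⁴+9a³+61a²+255a-4550 = (a+3)(a³+6a²+99a+182) + (-56a²-224a-5096)
  a³+6a²+99a+182 = (-(1/56)a-1/28)(-56a²-224a-5096) + (0)
Last nonzero remainder: -56a²-224a-5096. Dividing through by -56 gives the monic gcd a²+4a+91.
Then lcm(f, g) = f·g / gcd(f, g); expanding and making the result monic gives the answer.

a⁵+11a⁴+79a³+377a²-4040a-9100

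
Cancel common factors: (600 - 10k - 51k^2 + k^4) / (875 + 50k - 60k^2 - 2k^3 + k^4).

(24 - 10k + k^2)/(35 - 12k + k^2)

Euclidean algorithm in ℚ[k]:
  k^4 - 51k^2 - 10k + 600 = (k^4 - 2k^3 - 60k^2 + 50k + 875) + (2k^3 + 9k^2 - 60k - 275)
  k^4 - 2k^3 - 60k^2 + 50k + 875 = ((1/2)k - 13/4)(2k^3 + 9k^2 - 60k - 275) + (-(3/4)k^2 - (15/2)k - 75/4)
  2k^3 + 9k^2 - 60k - 275 = (-(8/3)k + 44/3)(-(3/4)k^2 - (15/2)k - 75/4) + (0)
Last nonzero remainder: -(3/4)k^2 - (15/2)k - 75/4. Dividing through by -3/4 gives the monic gcd k^2 + 10k + 25.
Cancel k^2 + 10k + 25 from numerator and denominator to get the reduced form.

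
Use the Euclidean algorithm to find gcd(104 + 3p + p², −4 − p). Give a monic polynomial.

1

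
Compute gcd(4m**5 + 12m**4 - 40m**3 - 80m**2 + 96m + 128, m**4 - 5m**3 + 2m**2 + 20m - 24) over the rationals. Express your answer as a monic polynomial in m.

m**3 - 2m**2 - 4m + 8

Euclidean algorithm in ℚ[m]:
  4m**5 + 12m**4 - 40m**3 - 80m**2 + 96m + 128 = (4m + 32)(m**4 - 5m**3 + 2m**2 + 20m - 24) + (112m**3 - 224m**2 - 448m + 896)
  m**4 - 5m**3 + 2m**2 + 20m - 24 = ((1/112)m - 3/112)(112m**3 - 224m**2 - 448m + 896) + (0)
Last nonzero remainder: 112m**3 - 224m**2 - 448m + 896. Dividing through by 112 gives the monic gcd m**3 - 2m**2 - 4m + 8.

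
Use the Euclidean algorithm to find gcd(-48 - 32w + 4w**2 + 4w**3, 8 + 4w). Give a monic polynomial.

Euclidean algorithm in ℚ[w]:
  4w**3 + 4w**2 - 32w - 48 = (w**2 - w - 6)(4w + 8) + (0)
Last nonzero remainder: 4w + 8. Dividing through by 4 gives the monic gcd w + 2.

2 + w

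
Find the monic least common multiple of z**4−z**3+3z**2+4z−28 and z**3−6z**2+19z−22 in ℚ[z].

Repeated division with remainder:
  z**4−z**3+3z**2+4z−28 = (z+5)(z**3−6z**2+19z−22) + (14z**2−69z+82)
  z**3−6z**2+19z−22 = ((1/14)z−15/196)(14z**2−69z+82) + ((1541/196)z−1541/98)
  14z**2−69z+82 = ((2744/1541)z−8036/1541)((1541/196)z−1541/98) + (0)
Last nonzero remainder: (1541/196)z−1541/98. Dividing through by 1541/196 gives the monic gcd z−2.
Then lcm(f, g) = f·g / gcd(f, g); expanding and making the result monic gives the answer.

z**6−5z**5+18z**4−19z**3−11z**2+156z−308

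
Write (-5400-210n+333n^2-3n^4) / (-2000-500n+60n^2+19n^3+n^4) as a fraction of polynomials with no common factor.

Repeated division with remainder:
  -3n^4+333n^2-210n-5400 = (-3)(n^4+19n^3+60n^2-500n-2000) + (57n^3+513n^2-1710n-11400)
  n^4+19n^3+60n^2-500n-2000 = ((1/57)n+10/57)(57n^3+513n^2-1710n-11400) + (0)
Last nonzero remainder: 57n^3+513n^2-1710n-11400. Dividing through by 57 gives the monic gcd n^3+9n^2-30n-200.
Cancel n^3+9n^2-30n-200 from numerator and denominator to get the reduced form.

(27-3n)/(10+n)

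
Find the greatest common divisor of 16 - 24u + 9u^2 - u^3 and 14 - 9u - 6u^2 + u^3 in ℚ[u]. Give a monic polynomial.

Repeated division with remainder:
  -u^3 + 9u^2 - 24u + 16 = (-1)(u^3 - 6u^2 - 9u + 14) + (3u^2 - 33u + 30)
  u^3 - 6u^2 - 9u + 14 = ((1/3)u + 5/3)(3u^2 - 33u + 30) + (36u - 36)
  3u^2 - 33u + 30 = ((1/12)u - 5/6)(36u - 36) + (0)
Last nonzero remainder: 36u - 36. Dividing through by 36 gives the monic gcd u - 1.

-1 + u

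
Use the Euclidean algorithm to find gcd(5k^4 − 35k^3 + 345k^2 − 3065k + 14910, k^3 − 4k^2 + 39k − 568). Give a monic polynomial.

k^2 + 4k + 71

By polynomial division,
  5k^4 − 35k^3 + 345k^2 − 3065k + 14910 = (5k − 15)(k^3 − 4k^2 + 39k − 568) + (90k^2 + 360k + 6390)
  k^3 − 4k^2 + 39k − 568 = ((1/90)k − 4/45)(90k^2 + 360k + 6390) + (0)
Last nonzero remainder: 90k^2 + 360k + 6390. Dividing through by 90 gives the monic gcd k^2 + 4k + 71.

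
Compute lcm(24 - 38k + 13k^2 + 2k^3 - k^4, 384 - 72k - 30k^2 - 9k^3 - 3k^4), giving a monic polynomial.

Euclidean algorithm in ℚ[k]:
  -k^4 + 2k^3 + 13k^2 - 38k + 24 = (1/3)(-3k^4 - 9k^3 - 30k^2 - 72k + 384) + (5k^3 + 23k^2 - 14k - 104)
  -3k^4 - 9k^3 - 30k^2 - 72k + 384 = (-(3/5)k + 24/25)(5k^3 + 23k^2 - 14k - 104) + (-(1512/25)k^2 - (3024/25)k + 12096/25)
  5k^3 + 23k^2 - 14k - 104 = (-(125/1512)k - 325/1512)(-(1512/25)k^2 - (3024/25)k + 12096/25) + (0)
Last nonzero remainder: -(1512/25)k^2 - (3024/25)k + 12096/25. Dividing through by -1512/25 gives the monic gcd k^2 + 2k - 8.
Then lcm(f, g) = f·g / gcd(f, g); expanding and making the result monic gives the answer.

-384 + 584k - 194k^2 - 7k^3 + k^4 - k^5 + k^6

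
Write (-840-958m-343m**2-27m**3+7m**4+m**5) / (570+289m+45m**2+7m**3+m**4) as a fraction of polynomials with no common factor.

By polynomial division,
  m**5+7m**4-27m**3-343m**2-958m-840 = (m)(m**4+7m**3+45m**2+289m+570) + (-72m**3-632m**2-1528m-840)
  m**4+7m**3+45m**2+289m+570 = (-(1/72)m+2/81)(-72m**3-632m**2-1528m-840) + ((3190/81)m**2+(25520/81)m+15950/27)
  -72m**3-632m**2-1528m-840 = (-(2916/1595)m-2268/1595)((3190/81)m**2+(25520/81)m+15950/27) + (0)
Last nonzero remainder: (3190/81)m**2+(25520/81)m+15950/27. Dividing through by 3190/81 gives the monic gcd m**2+8m+15.
Cancel m**2+8m+15 from numerator and denominator to get the reduced form.

(-56-34m-m**2+m**3)/(38-m+m**2)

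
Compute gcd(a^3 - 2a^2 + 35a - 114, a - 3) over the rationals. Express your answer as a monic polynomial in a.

a - 3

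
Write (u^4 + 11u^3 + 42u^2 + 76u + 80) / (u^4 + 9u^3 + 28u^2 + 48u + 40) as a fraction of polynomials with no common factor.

Euclidean algorithm in ℚ[u]:
  u^4 + 11u^3 + 42u^2 + 76u + 80 = (u^4 + 9u^3 + 28u^2 + 48u + 40) + (2u^3 + 14u^2 + 28u + 40)
  u^4 + 9u^3 + 28u^2 + 48u + 40 = ((1/2)u + 1)(2u^3 + 14u^2 + 28u + 40) + (0)
Last nonzero remainder: 2u^3 + 14u^2 + 28u + 40. Dividing through by 2 gives the monic gcd u^3 + 7u^2 + 14u + 20.
Cancel u^3 + 7u^2 + 14u + 20 from numerator and denominator to get the reduced form.

(u + 4)/(u + 2)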